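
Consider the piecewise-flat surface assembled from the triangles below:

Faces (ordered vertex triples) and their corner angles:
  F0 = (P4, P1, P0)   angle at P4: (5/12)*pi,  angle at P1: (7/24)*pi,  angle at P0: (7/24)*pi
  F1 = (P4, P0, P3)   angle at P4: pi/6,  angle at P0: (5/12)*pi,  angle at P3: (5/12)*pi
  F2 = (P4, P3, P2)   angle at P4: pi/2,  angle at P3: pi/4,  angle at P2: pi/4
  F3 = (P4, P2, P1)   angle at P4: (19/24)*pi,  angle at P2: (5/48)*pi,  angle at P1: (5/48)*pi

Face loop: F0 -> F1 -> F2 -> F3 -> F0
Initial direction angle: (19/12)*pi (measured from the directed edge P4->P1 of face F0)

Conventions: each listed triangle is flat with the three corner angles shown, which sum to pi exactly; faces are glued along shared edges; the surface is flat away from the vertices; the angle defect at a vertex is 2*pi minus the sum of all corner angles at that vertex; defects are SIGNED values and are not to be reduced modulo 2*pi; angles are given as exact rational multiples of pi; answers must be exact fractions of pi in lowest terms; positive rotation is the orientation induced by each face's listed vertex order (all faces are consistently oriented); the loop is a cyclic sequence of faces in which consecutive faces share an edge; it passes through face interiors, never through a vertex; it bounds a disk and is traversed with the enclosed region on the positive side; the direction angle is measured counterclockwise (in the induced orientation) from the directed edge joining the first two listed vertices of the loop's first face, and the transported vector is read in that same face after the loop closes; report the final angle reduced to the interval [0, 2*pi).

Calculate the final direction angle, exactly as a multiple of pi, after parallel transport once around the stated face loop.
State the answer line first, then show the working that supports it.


Answer: final direction angle = (41/24)*pi

enclosed vertex P4: corner angles sum to (15/8)*pi, defect = 2*pi - (15/8)*pi = pi/8
by Gauss-Bonnet the loop rotates the vector by the enclosed defect sum (positive orientation, mod 2*pi)
final angle = (19/12)*pi + pi/8 = (41/24)*pi (mod 2*pi)


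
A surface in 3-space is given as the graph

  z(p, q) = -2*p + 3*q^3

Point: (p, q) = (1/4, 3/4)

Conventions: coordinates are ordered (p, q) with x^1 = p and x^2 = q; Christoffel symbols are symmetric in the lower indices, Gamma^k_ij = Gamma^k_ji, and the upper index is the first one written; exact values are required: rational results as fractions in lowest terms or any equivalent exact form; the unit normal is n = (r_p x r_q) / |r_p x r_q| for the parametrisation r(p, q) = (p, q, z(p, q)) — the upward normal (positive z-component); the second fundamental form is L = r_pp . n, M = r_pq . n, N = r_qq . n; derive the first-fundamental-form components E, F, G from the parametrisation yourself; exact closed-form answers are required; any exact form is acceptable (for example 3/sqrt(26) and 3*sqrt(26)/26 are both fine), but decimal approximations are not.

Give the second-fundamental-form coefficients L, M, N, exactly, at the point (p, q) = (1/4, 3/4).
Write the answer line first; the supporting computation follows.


Answer: L = 0, M = 0, N = 216*sqrt(7841)/7841

z_p = -2, z_q = 81/16, z_pp = 0, z_pq = 0, z_qq = 27/2
E = 5, F = -81/8, G = 6817/256; answer radicand W^2 = 7841/256
unnormalised second-form numerators: l = 0, m = 0, n = 27/2; L = l/sqrt(7841/256), and similarly M = m/sqrt(W^2), N = n/sqrt(W^2)


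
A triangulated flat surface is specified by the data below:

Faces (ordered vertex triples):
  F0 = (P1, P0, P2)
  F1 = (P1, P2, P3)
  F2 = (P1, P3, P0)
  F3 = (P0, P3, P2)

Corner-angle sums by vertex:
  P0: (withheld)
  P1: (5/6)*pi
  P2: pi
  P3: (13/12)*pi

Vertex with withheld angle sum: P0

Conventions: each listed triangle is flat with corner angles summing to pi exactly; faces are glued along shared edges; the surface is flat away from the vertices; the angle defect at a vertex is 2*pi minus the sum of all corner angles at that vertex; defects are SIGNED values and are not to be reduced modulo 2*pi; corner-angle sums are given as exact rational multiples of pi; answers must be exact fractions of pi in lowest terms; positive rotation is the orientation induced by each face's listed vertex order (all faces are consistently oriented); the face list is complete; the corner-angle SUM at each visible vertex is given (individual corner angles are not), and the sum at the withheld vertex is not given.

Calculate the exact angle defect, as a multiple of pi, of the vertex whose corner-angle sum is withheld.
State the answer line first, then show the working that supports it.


Answer: defect(P0) = (11/12)*pi

V = 4, E = 6, F = 4; chi = V - E + F = 2
Gauss-Bonnet: total defect = 2*pi*chi = 4*pi; visible defects sum to (37/12)*pi


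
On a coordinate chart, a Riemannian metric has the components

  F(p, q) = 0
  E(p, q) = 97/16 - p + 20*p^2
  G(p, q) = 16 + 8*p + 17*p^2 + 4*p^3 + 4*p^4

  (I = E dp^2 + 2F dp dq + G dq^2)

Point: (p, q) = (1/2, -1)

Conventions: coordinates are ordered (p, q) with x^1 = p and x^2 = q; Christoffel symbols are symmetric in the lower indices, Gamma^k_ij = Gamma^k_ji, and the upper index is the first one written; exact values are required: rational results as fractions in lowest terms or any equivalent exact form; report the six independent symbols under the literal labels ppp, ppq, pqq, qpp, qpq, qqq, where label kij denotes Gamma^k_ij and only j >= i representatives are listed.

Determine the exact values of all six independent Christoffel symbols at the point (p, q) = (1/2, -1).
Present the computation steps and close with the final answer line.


E = 169/16, F = 0, G = 25 at the point
E_p = 19, E_q = 0, F_p = 0, F_q = 0, G_p = 30, G_q = 0
EG - F^2 = 4225/16;  g^inv = (16/4225) * [[25, 0], [0, 169/16]]
first-kind symbols [ij,l] = (1/2)(d_i g_jl + d_j g_il - d_l g_ij): [pp,p] = E_p/2 = 19/2, [pp,q] = F_p - E_q/2 = 0, [pq,p] = E_q/2 = 0, [pq,q] = G_p/2 = 15, [qq,p] = F_q - G_p/2 = -15, [qq,q] = G_q/2 = 0
Gamma^p_ij = (G*[ij,p] - F*[ij,q])/(EG - F^2), Gamma^q_ij = (E*[ij,q] - F*[ij,p])/(EG - F^2)

Answer: Gamma_ppp = 152/169, Gamma_ppq = 0, Gamma_pqq = -240/169, Gamma_qpp = 0, Gamma_qpq = 3/5, Gamma_qqq = 0


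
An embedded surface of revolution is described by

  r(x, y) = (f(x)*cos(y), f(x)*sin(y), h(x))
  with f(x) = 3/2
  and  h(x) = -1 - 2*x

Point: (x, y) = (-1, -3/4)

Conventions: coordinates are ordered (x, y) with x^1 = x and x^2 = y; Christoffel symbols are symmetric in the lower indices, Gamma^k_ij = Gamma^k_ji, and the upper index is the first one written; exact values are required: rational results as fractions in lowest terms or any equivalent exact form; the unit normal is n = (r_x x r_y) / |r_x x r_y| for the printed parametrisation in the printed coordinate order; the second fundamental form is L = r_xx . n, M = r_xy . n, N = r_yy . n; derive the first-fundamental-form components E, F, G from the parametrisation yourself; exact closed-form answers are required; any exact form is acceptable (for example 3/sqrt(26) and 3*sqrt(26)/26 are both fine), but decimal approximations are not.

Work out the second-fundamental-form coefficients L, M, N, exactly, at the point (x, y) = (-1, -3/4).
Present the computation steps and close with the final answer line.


f = 3/2, f' = 0, f'' = 0, h' = -2, h'' = 0
E = 4, F = 0, G = 9/4; answer radicand W^2 = 4
unnormalised second-form numerators: l = 0, m = 0, n = -3; L = l/sqrt(4), and similarly M = m/sqrt(W^2), N = n/sqrt(W^2)

Answer: L = 0, M = 0, N = -3/2


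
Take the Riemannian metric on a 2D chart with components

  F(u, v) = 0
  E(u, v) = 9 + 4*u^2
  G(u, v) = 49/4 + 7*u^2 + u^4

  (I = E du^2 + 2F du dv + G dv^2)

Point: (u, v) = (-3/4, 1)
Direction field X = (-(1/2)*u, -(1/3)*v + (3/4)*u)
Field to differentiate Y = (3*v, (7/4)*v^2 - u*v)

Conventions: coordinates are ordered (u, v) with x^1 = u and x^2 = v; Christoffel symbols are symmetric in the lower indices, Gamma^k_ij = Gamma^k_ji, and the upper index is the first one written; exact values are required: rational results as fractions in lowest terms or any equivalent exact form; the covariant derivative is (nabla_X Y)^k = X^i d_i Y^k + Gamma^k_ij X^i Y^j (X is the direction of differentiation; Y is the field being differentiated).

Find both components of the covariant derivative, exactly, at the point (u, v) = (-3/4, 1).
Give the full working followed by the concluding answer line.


E = 45/4, F = 0, G = 4225/256 at the point
E_u = -6, E_v = 0, F_u = 0, F_v = 0, G_u = -195/16, G_v = 0
EG - F^2 = 190125/1024;  g^inv = (1024/190125) * [[4225/256, 0], [0, 45/4]]
first-kind symbols [ij,l] = (1/2)(d_i g_jl + d_j g_il - d_l g_ij): [uu,u] = E_u/2 = -3, [uu,v] = F_u - E_v/2 = 0, [uv,u] = E_v/2 = 0, [uv,v] = G_u/2 = -195/32, [vv,u] = F_v - G_u/2 = 195/32, [vv,v] = G_v/2 = 0
Gamma^u_ij = (G*[ij,u] - F*[ij,v])/(EG - F^2), Gamma^v_ij = (E*[ij,v] - F*[ij,u])/(EG - F^2)
Gamma_uuu = -4/15, Gamma_uuv = 0, Gamma_uvv = 13/24, Gamma_vuu = 0, Gamma_vuv = -24/65, Gamma_vvv = 0
X = (3/8, -43/48), Y = (3, 5/2) at the point

Answer: (nabla_X Y)^u = -48391/11520, (nabla_X Y)^v = -44131/12480


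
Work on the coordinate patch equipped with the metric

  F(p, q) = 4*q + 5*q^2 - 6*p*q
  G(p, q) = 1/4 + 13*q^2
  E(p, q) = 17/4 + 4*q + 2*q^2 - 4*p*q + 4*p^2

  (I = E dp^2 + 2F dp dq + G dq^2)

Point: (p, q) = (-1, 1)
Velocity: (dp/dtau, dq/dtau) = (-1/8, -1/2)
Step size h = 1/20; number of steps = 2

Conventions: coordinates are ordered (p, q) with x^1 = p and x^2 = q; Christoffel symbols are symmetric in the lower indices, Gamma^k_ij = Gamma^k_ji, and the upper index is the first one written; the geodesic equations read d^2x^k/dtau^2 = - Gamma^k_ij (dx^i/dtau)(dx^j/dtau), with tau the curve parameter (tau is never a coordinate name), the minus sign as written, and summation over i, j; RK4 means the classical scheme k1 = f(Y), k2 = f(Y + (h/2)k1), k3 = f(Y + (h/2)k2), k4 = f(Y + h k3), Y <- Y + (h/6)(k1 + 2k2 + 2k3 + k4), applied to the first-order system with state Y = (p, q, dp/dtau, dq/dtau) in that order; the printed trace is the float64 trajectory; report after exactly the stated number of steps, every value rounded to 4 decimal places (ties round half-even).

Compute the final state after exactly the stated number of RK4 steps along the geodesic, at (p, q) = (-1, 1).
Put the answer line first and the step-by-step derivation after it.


Answer: p = -1.0214, q = 0.9593, dp/dtau = -0.3043, dq/dtau = -0.3056

f(Y) = (dp/dtau, dq/dtau, -Gamma^p_ij Y'^i Y'^j, -Gamma^q_ij Y'^i Y'^j) with the Gammas evaluated at the stage position; h = 0.050000; intermediate values shown to 6 dp
step 0: p = -1.0000, q = 1.0000, dp/dtau = -0.1250, dq/dtau = -0.5000
step 1:
  k1: at (p, q) = (-1.000000, 1.000000), (dp/dtau, dq/dtau) = (-0.125000, -0.500000); Gamma_ppp = 5.977695, Gamma_ppq = 4.728625, Gamma_pqq = 4.163569, Gamma_qpp = -7.672862, Gamma_qpq = -5.353160, Gamma_qqq = -3.732342; k1 = (-0.125000, -0.500000, -1.725372, 1.722119)
  k2: at (p, q) = (-1.003125, 0.987500), (dp/dtau, dq/dtau) = (-0.168134, -0.456947); Gamma_ppp = 6.026925, Gamma_ppq = 4.733550, Gamma_pqq = 4.136435, Gamma_qpp = -7.806873, Gamma_qpq = -5.408140, Gamma_qqq = -3.732855; k2 = (-0.168134, -0.456947, -1.761409, 1.831114)
  k3: at (p, q) = (-1.004203, 0.988576), (dp/dtau, dq/dtau) = (-0.169035, -0.454222); Gamma_ppp = 6.036746, Gamma_ppq = 4.743208, Gamma_pqq = 4.145848, Gamma_qpp = -7.815200, Gamma_qpq = -5.417793, Gamma_qqq = -3.743440; k3 = (-0.169035, -0.454222, -1.756212, 1.827593)
  k4: at (p, q) = (-1.008452, 0.977289), (dp/dtau, dq/dtau) = (-0.212811, -0.408620); Gamma_ppp = 6.095964, Gamma_ppq = 4.757307, Gamma_pqq = 4.127766, Gamma_qpp = -7.960040, Gamma_qpq = -5.482835, Gamma_qqq = -3.754241; k4 = (-0.212811, -0.408620, -1.792671, 1.940906)
  Y <- Y + (h/6)(k1 + 2k2 + 2k3 + k4): p = -1.0084, q = 0.9772, dp/dtau = -0.2129, dq/dtau = -0.4085
step 2:
  k1: at (p, q) = (-1.008435, 0.977242), (dp/dtau, dq/dtau) = (-0.212944, -0.408496); Gamma_ppp = 6.095845, Gamma_ppq = 4.757105, Gamma_pqq = 4.127510, Gamma_qpp = -7.960123, Gamma_qpq = -5.482730, Gamma_qqq = -3.754011; k1 = (-0.212944, -0.408496, -1.792783, 1.941233)
  k2: at (p, q) = (-1.013758, 0.967030), (dp/dtau, dq/dtau) = (-0.257764, -0.359966); Gamma_ppp = 6.164869, Gamma_ppq = 4.779886, Gamma_pqq = 4.117746, Gamma_qpp = -8.116230, Gamma_qpq = -5.557708, Gamma_qqq = -3.774562; k2 = (-0.257764, -0.359966, -1.830177, 2.059704)
  k3: at (p, q) = (-1.014879, 0.968243), (dp/dtau, dq/dtau) = (-0.258698, -0.357004); Gamma_ppp = 6.175181, Gamma_ppq = 4.790234, Gamma_pqq = 4.127917, Gamma_qpp = -8.124366, Gamma_qpq = -5.567811, Gamma_qqq = -3.785944; k3 = (-0.258698, -0.357004, -1.824200, 2.054692)
  k4: at (p, q) = (-1.021370, 0.959392), (dp/dtau, dq/dtau) = (-0.304154, -0.305762); Gamma_ppp = 6.255031, Gamma_ppq = 4.823144, Gamma_pqq = 4.128084, Gamma_qpp = -8.291367, Gamma_qpq = -5.653665, Gamma_qqq = -3.817924; k4 = (-0.304154, -0.305762, -1.861678, 2.175537)
  Y <- Y + (h/6)(k1 + 2k2 + 2k3 + k4): p = -1.0214, q = 0.9593, dp/dtau = -0.3043, dq/dtau = -0.3056


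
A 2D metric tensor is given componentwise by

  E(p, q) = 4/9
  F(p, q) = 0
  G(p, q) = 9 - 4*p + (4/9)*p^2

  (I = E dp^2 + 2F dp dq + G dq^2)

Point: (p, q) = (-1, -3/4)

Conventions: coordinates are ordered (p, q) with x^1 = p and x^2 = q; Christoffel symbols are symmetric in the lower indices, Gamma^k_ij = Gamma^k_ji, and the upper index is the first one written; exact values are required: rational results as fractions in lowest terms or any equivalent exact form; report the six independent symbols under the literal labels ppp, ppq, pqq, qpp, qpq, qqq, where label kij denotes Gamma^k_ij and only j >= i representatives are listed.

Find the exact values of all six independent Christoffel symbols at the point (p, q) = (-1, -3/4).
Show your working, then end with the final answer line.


E = 4/9, F = 0, G = 121/9 at the point
E_p = 0, E_q = 0, F_p = 0, F_q = 0, G_p = -44/9, G_q = 0
EG - F^2 = 484/81;  g^inv = (81/484) * [[121/9, 0], [0, 4/9]]
first-kind symbols [ij,l] = (1/2)(d_i g_jl + d_j g_il - d_l g_ij): [pp,p] = E_p/2 = 0, [pp,q] = F_p - E_q/2 = 0, [pq,p] = E_q/2 = 0, [pq,q] = G_p/2 = -22/9, [qq,p] = F_q - G_p/2 = 22/9, [qq,q] = G_q/2 = 0
Gamma^p_ij = (G*[ij,p] - F*[ij,q])/(EG - F^2), Gamma^q_ij = (E*[ij,q] - F*[ij,p])/(EG - F^2)

Answer: Gamma_ppp = 0, Gamma_ppq = 0, Gamma_pqq = 11/2, Gamma_qpp = 0, Gamma_qpq = -2/11, Gamma_qqq = 0


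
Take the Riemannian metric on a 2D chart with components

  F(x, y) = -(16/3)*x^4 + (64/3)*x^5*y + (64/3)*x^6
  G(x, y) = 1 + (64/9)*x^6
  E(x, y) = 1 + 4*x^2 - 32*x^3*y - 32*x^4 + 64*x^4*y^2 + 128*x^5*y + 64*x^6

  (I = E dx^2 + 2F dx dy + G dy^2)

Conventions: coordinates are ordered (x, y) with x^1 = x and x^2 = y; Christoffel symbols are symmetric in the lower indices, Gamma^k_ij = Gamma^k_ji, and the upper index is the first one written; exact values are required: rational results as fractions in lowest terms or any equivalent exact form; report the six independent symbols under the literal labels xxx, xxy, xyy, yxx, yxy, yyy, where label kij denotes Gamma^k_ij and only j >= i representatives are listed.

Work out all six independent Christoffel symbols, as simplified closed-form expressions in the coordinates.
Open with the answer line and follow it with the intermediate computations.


Answer: Gamma_xxx = (1728*x^5 + 2880*x^4*y + 1152*x^3*y^2 - 576*x^3 - 432*x^2*y + 36*x)/(640*x^6 + 1152*x^5*y + 576*x^4*y^2 - 288*x^4 - 288*x^3*y + 36*x^2 + 9), Gamma_xxy = (576*x^5 + 576*x^4*y - 144*x^3)/(640*x^6 + 1152*x^5*y + 576*x^4*y^2 - 288*x^4 - 288*x^3*y + 36*x^2 + 9), Gamma_xyy = 0, Gamma_yxx = (576*x^5 + 384*x^4*y - 48*x^3)/(640*x^6 + 1152*x^5*y + 576*x^4*y^2 - 288*x^4 - 288*x^3*y + 36*x^2 + 9), Gamma_yxy = 192*x^5/(640*x^6 + 1152*x^5*y + 576*x^4*y^2 - 288*x^4 - 288*x^3*y + 36*x^2 + 9), Gamma_yyy = 0

E = 1 + 4*x^2 - 32*x^3*y - 32*x^4 + 64*x^4*y^2 + 128*x^5*y + 64*x^6; F = -(16/3)*x^4 + (64/3)*x^5*y + (64/3)*x^6; G = 1 + (64/9)*x^6
Gamma^k_ij = (1/2) g^{kl} (d_i g_jl + d_j g_il - d_l g_ij), with g^inv = (1/(EG-F^2)) [[G, -F], [-F, E]]
first partials: E_x = 8*x - 96*x^2*y - 128*x^3 + 256*x^3*y^2 + 640*x^4*y + 384*x^5, E_y = -32*x^3 + 128*x^4*y + 128*x^5, F_x = -(64/3)*x^3 + (320/3)*x^4*y + 128*x^5, F_y = (64/3)*x^5, G_x = (128/3)*x^5, G_y = 0
D = EG - F^2 = 1 + 4*x^2 - 32*x^3*y - 32*x^4 + 64*x^4*y^2 + 128*x^5*y + (640/9)*x^6
expanded: Gamma^x_xx = (G E_x - 2F F_x + F E_y)/(2D), Gamma^x_xy = (G E_y - F G_x)/(2D), Gamma^x_yy = (2G F_y - G G_x - F G_y)/(2D), Gamma^y_xx = (2E F_x - E E_y - F E_x)/(2D), Gamma^y_xy = (E G_x - F E_y)/(2D), Gamma^y_yy = (E G_y - 2F F_y + F G_x)/(2D); substitute and cancel common factors


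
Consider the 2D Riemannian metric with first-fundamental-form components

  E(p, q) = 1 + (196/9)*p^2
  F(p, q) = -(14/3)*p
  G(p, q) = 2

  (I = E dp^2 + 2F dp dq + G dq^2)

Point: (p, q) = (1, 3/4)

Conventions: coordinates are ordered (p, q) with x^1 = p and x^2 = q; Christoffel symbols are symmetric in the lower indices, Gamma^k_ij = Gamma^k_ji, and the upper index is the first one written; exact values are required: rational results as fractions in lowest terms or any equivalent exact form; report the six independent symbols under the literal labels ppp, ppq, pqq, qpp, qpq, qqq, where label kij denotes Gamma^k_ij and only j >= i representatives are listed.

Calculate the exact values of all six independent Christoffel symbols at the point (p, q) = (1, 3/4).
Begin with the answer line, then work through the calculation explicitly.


Answer: Gamma_ppp = 98/107, Gamma_ppq = 0, Gamma_pqq = 0, Gamma_qpp = -21/107, Gamma_qpq = 0, Gamma_qqq = 0

E = 205/9, F = -14/3, G = 2 at the point
E_p = 392/9, E_q = 0, F_p = -14/3, F_q = 0, G_p = 0, G_q = 0
EG - F^2 = 214/9;  g^inv = (9/214) * [[2, 14/3], [14/3, 205/9]]
first-kind symbols [ij,l] = (1/2)(d_i g_jl + d_j g_il - d_l g_ij): [pp,p] = E_p/2 = 196/9, [pp,q] = F_p - E_q/2 = -14/3, [pq,p] = E_q/2 = 0, [pq,q] = G_p/2 = 0, [qq,p] = F_q - G_p/2 = 0, [qq,q] = G_q/2 = 0
Gamma^p_ij = (G*[ij,p] - F*[ij,q])/(EG - F^2), Gamma^q_ij = (E*[ij,q] - F*[ij,p])/(EG - F^2)


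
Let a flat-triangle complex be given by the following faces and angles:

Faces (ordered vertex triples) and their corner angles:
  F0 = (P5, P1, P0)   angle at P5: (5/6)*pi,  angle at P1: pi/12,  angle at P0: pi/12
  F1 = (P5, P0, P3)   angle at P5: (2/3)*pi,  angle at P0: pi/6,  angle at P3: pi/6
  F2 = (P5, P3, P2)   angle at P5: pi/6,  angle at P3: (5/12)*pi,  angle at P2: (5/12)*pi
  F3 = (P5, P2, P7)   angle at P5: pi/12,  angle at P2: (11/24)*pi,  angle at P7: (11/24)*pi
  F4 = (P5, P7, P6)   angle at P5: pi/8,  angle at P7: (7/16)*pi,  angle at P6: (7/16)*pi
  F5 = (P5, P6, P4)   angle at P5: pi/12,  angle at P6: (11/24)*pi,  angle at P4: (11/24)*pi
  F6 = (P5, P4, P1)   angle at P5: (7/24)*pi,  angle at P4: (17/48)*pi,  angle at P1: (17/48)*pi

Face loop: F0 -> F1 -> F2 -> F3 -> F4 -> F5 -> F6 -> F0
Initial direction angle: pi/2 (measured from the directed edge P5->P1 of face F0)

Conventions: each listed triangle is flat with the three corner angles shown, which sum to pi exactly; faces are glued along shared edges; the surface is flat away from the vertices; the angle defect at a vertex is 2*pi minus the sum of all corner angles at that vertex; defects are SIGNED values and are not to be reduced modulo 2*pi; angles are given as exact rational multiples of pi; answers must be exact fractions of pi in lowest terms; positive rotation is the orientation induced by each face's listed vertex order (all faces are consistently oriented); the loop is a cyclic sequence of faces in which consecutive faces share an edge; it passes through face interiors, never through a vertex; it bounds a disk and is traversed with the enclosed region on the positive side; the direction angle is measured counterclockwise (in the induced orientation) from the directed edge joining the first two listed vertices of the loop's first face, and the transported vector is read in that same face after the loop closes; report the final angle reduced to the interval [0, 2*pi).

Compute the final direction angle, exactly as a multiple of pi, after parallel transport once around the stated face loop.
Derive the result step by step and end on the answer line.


enclosed vertex P5: corner angles sum to (9/4)*pi, defect = 2*pi - (9/4)*pi = -pi/4
the rotation equals the total enclosed defect, so the final angle is initial + defects (mod 2*pi)
final angle = pi/2 - pi/4 = pi/4 (mod 2*pi)

Answer: final direction angle = pi/4


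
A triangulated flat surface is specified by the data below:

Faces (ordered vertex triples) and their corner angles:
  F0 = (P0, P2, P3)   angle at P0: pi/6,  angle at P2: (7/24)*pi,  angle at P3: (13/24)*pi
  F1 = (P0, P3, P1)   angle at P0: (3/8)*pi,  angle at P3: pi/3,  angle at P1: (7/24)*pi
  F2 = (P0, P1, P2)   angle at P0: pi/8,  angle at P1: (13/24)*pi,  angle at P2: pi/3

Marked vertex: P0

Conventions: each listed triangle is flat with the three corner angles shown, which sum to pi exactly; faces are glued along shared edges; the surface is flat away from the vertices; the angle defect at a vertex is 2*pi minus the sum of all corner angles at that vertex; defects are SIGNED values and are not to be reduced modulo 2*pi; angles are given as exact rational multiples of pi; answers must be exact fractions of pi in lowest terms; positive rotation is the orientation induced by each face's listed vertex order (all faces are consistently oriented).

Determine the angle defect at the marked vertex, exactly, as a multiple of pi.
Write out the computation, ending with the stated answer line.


Sum of corner angles at P0: (2/3)*pi
defect = 2*pi - (2/3)*pi

Answer: defect(P0) = (4/3)*pi


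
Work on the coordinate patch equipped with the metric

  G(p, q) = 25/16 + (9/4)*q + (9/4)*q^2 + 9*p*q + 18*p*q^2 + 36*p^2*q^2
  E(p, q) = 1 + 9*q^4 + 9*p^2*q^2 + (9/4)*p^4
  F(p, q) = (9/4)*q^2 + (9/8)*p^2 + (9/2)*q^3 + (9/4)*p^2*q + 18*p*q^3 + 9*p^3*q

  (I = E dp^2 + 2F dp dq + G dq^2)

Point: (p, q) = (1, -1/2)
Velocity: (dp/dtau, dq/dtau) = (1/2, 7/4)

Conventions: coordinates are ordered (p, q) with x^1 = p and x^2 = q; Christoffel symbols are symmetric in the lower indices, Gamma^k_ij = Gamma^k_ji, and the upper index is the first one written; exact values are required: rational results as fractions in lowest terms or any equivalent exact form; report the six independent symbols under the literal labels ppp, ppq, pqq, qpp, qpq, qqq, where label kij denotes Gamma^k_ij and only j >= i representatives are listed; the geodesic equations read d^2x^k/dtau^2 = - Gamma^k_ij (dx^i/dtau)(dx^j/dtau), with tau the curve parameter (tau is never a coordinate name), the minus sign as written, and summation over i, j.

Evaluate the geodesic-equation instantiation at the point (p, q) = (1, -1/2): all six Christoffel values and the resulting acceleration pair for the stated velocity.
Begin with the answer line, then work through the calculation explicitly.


Answer: Gamma_ppp = 108/241, Gamma_ppq = -108/241, Gamma_pqq = 270/241, Gamma_qpp = -144/241, Gamma_qpq = 144/241, Gamma_qqq = -360/241; accelerations (d^2p/dtau^2, d^2q/dtau^2) = (-5319/1928, 1773/482)

E = 97/16, F = -27/4, G = 10 at the point
E_p = 27/2, E_q = -27/2, F_p = -63/4, F_q = 207/8, G_p = 18, G_q = -45
EG - F^2 = 241/16;  g^inv = (16/241) * [[10, 27/4], [27/4, 97/16]]
first-kind symbols [ij,l] = (1/2)(d_i g_jl + d_j g_il - d_l g_ij): [pp,p] = E_p/2 = 27/4, [pp,q] = F_p - E_q/2 = -9, [pq,p] = E_q/2 = -27/4, [pq,q] = G_p/2 = 9, [qq,p] = F_q - G_p/2 = 135/8, [qq,q] = G_q/2 = -45/2
Gamma^p_ij = (G*[ij,p] - F*[ij,q])/(EG - F^2), Gamma^q_ij = (E*[ij,q] - F*[ij,p])/(EG - F^2)
Gamma_ppp = 108/241, Gamma_ppq = -108/241, Gamma_pqq = 270/241, Gamma_qpp = -144/241, Gamma_qpq = 144/241, Gamma_qqq = -360/241
d^2p/dtau^2 = -(Gamma_ppp*(1/2)^2 + 2*Gamma_ppq*(1/2)*(7/4) + Gamma_pqq*(7/4)^2) = -5319/1928
d^2q/dtau^2 = -(Gamma_qpp*(1/2)^2 + 2*Gamma_qpq*(1/2)*(7/4) + Gamma_qqq*(7/4)^2) = 1773/482


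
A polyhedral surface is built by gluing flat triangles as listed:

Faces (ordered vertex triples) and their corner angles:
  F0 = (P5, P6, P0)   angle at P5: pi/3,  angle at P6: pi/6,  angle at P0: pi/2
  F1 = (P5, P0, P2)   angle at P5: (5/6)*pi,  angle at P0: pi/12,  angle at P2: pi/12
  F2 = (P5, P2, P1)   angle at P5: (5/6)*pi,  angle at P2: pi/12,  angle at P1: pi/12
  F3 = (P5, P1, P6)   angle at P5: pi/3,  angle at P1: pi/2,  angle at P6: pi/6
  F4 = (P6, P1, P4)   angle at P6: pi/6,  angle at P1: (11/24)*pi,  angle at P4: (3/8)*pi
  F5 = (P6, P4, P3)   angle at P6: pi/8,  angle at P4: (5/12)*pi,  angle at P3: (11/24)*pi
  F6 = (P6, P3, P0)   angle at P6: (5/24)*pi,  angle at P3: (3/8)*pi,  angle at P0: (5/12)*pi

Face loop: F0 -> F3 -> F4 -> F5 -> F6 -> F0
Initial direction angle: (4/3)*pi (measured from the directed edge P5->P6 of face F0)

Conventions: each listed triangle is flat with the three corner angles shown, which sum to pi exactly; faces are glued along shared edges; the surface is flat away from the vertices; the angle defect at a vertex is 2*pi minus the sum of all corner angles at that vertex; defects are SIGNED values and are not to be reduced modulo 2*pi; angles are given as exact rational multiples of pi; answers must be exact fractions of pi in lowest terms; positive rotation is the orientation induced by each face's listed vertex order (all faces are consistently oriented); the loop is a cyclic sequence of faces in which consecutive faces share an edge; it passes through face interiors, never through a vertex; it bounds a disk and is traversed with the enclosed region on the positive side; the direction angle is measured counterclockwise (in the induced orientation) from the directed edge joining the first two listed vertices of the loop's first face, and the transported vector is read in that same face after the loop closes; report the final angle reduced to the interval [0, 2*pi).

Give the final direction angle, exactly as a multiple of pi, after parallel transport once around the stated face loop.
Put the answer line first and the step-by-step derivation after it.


Answer: final direction angle = pi/2

enclosed vertex P6: corner angles sum to (5/6)*pi, defect = 2*pi - (5/6)*pi = (7/6)*pi
by Gauss-Bonnet the loop rotates the vector by the enclosed defect sum (positive orientation, mod 2*pi)
final angle = (4/3)*pi + (7/6)*pi = pi/2 (mod 2*pi)


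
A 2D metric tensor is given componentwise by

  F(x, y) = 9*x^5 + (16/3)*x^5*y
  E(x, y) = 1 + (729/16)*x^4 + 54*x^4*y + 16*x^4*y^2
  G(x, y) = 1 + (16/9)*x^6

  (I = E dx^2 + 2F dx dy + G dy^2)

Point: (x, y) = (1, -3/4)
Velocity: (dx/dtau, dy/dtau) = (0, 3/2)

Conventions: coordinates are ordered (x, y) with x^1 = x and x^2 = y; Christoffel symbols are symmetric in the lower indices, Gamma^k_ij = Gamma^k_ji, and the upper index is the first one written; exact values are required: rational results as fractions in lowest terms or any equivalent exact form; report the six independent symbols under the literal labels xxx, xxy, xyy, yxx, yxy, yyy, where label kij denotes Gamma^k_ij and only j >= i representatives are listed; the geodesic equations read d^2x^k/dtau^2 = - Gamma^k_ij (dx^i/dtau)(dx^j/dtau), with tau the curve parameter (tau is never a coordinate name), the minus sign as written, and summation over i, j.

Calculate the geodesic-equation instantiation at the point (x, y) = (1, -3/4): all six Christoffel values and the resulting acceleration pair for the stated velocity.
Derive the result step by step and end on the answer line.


E = 241/16, F = 5, G = 25/9 at the point
E_x = 225/4, E_y = 30, F_x = 25, F_y = 16/3, G_x = 32/3, G_y = 0
EG - F^2 = 2425/144;  g^inv = (144/2425) * [[25/9, -5], [-5, 241/16]]
first-kind symbols [ij,l] = (1/2)(d_i g_jl + d_j g_il - d_l g_ij): [xx,x] = E_x/2 = 225/8, [xx,y] = F_x - E_y/2 = 10, [xy,x] = E_y/2 = 15, [xy,y] = G_x/2 = 16/3, [yy,x] = F_y - G_x/2 = 0, [yy,y] = G_y/2 = 0
Gamma^x_ij = (G*[ij,x] - F*[ij,y])/(EG - F^2), Gamma^y_ij = (E*[ij,y] - F*[ij,x])/(EG - F^2)
Gamma_xxx = 162/97, Gamma_xxy = 432/485, Gamma_xyy = 0, Gamma_yxx = 288/485, Gamma_yxy = 768/2425, Gamma_yyy = 0
d^2x/dtau^2 = -(Gamma_xxx*(0)^2 + 2*Gamma_xxy*(0)*(3/2) + Gamma_xyy*(3/2)^2) = 0
d^2y/dtau^2 = -(Gamma_yxx*(0)^2 + 2*Gamma_yxy*(0)*(3/2) + Gamma_yyy*(3/2)^2) = 0

Answer: Gamma_xxx = 162/97, Gamma_xxy = 432/485, Gamma_xyy = 0, Gamma_yxx = 288/485, Gamma_yxy = 768/2425, Gamma_yyy = 0; accelerations (d^2x/dtau^2, d^2y/dtau^2) = (0, 0)


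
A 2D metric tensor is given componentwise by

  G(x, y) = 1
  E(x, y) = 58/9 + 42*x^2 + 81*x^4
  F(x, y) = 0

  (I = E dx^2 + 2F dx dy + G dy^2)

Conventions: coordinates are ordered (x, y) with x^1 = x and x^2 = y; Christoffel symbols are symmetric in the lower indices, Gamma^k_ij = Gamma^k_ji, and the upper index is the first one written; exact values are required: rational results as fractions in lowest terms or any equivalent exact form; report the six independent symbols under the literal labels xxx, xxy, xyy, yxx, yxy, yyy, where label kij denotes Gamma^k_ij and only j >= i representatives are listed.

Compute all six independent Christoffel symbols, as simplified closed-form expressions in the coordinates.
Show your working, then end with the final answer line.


E = 58/9 + 42*x^2 + 81*x^4; F = 0; G = 1
Gamma^k_ij = (1/2) g^{kl} (d_i g_jl + d_j g_il - d_l g_ij), with g^inv = (1/(EG-F^2)) [[G, -F], [-F, E]]
first partials: E_x = 84*x + 324*x^3, E_y = 0, F_x = 0, F_y = 0, G_x = 0, G_y = 0
D = EG - F^2 = 58/9 + 42*x^2 + 81*x^4
expanded: Gamma^x_xx = (G E_x - 2F F_x + F E_y)/(2D), Gamma^x_xy = (G E_y - F G_x)/(2D), Gamma^x_yy = (2G F_y - G G_x - F G_y)/(2D), Gamma^y_xx = (2E F_x - E E_y - F E_x)/(2D), Gamma^y_xy = (E G_x - F E_y)/(2D), Gamma^y_yy = (E G_y - 2F F_y + F G_x)/(2D); substitute and cancel common factors

Answer: Gamma_xxx = (1458*x^3 + 378*x)/(729*x^4 + 378*x^2 + 58), Gamma_xxy = 0, Gamma_xyy = 0, Gamma_yxx = 0, Gamma_yxy = 0, Gamma_yyy = 0


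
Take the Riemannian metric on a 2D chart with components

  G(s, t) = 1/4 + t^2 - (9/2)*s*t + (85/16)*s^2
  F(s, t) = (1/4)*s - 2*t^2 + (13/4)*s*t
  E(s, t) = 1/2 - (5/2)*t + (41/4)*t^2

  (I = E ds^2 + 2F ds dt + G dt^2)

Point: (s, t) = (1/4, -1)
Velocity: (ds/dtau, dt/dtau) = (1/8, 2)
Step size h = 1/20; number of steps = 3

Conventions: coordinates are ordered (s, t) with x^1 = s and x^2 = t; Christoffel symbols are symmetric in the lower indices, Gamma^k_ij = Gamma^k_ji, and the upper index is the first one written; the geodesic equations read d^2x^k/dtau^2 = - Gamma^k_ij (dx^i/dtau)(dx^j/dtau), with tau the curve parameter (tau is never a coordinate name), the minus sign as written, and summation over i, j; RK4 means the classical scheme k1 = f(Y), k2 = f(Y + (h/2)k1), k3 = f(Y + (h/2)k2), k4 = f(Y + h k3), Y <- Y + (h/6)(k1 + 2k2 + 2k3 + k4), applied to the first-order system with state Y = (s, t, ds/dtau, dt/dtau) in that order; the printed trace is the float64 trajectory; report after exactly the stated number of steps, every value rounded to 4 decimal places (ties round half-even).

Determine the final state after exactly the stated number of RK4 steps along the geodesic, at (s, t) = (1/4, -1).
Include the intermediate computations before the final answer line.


f(Y) = (ds/dtau, dt/dtau, -Gamma^s_ij Y'^i Y'^j, -Gamma^t_ij Y'^i Y'^j) with the Gammas evaluated at the stage position; h = 0.050000; intermediate values shown to 6 dp
step 0: s = 0.2500, t = -1.0000, ds/dtau = 0.1250, dt/dtau = 2.0000
step 1:
  k1: at (s, t) = (0.250000, -1.000000), (ds/dtau, dt/dtau) = (0.125000, 2.000000); Gamma_sss = 0.825806, Gamma_sst = -0.752182, Gamma_stt = -0.033752, Gamma_tss = 3.978886, Gamma_tst = 0.557668, Gamma_ttt = -0.611489; k1 = (0.125000, 2.000000, 0.498197, 2.104951)
  k2: at (s, t) = (0.253125, -0.950000), (ds/dtau, dt/dtau) = (0.137455, 2.052624); Gamma_sss = 0.827321, Gamma_sst = -0.784749, Gamma_stt = -0.036109, Gamma_tss = 3.975750, Gamma_tst = 0.583347, Gamma_ttt = -0.625494; k2 = (0.137455, 2.052624, 0.579328, 2.231079)
  k3: at (s, t) = (0.253436, -0.948684), (ds/dtau, dt/dtau) = (0.139483, 2.055777); Gamma_sss = 0.827024, Gamma_sst = -0.785628, Gamma_stt = -0.036220, Gamma_tss = 3.973037, Gamma_tst = 0.583979, Gamma_ttt = -0.625736; k3 = (0.139483, 2.055777, 0.587536, 2.232290)
  k4: at (s, t) = (0.256974, -0.897211), (ds/dtau, dt/dtau) = (0.154377, 2.111615); Gamma_sss = 0.826886, Gamma_sst = -0.822308, Gamma_stt = -0.039120, Gamma_tss = 3.961091, Gamma_tst = 0.612551, Gamma_ttt = -0.640597; k4 = (0.154377, 2.111615, 0.690846, 2.362603)
  Y <- Y + (h/6)(k1 + 2k2 + 2k3 + k4): s = 0.2569, t = -0.8973, ds/dtau = 0.1544, dt/dtau = 2.1116
step 2:
  k1: at (s, t) = (0.256944, -0.897263), (ds/dtau, dt/dtau) = (0.154356, 2.111619); Gamma_sss = 0.826925, Gamma_sst = -0.822271, Gamma_stt = -0.039111, Gamma_tss = 3.961412, Gamma_tst = 0.612531, Gamma_ttt = -0.640598; k1 = (0.154356, 2.111619, 0.690718, 2.362703)
  k2: at (s, t) = (0.260803, -0.844473), (ds/dtau, dt/dtau) = (0.171624, 2.170687); Gamma_sss = 0.824922, Gamma_sst = -0.863605, Gamma_stt = -0.042666, Gamma_tss = 3.940530, Gamma_tst = 0.644336, Gamma_ttt = -0.656380; k2 = (0.171624, 2.170687, 0.820199, 2.496631)
  k3: at (s, t) = (0.261234, -0.842996), (ds/dtau, dt/dtau) = (0.174861, 2.174035); Gamma_sss = 0.824377, Gamma_sst = -0.864795, Gamma_stt = -0.042853, Gamma_tss = 3.936103, Gamma_tst = 0.645138, Gamma_ttt = -0.656628; k3 = (0.174861, 2.174035, 0.834846, 2.492648)
  k4: at (s, t) = (0.265687, -0.788561), (ds/dtau, dt/dtau) = (0.196099, 2.236252); Gamma_sss = 0.819611, Gamma_sst = -0.912085, Gamma_stt = -0.047394, Gamma_tss = 3.901516, Gamma_tst = 0.680908, Gamma_ttt = -0.673365; k4 = (0.196099, 2.236252, 1.005437, 2.620153)
  Y <- Y + (h/6)(k1 + 2k2 + 2k3 + k4): s = 0.2656, t = -0.7886, ds/dtau = 0.1961, dt/dtau = 2.2363
step 3:
  k1: at (s, t) = (0.265639, -0.788619), (ds/dtau, dt/dtau) = (0.196075, 2.236298); Gamma_sss = 0.819679, Gamma_sst = -0.912036, Gamma_stt = -0.047377, Gamma_tss = 3.902062, Gamma_tst = 0.680888, Gamma_ttt = -0.673375; k1 = (0.196075, 2.236298, 1.005243, 2.620434)
  k2: at (s, t) = (0.270541, -0.732711), (ds/dtau, dt/dtau) = (0.221206, 2.301808); Gamma_sss = 0.811799, Gamma_sst = -0.966229, Gamma_stt = -0.053149, Gamma_tss = 3.853855, Gamma_tst = 0.721199, Gamma_ttt = -0.691165; k2 = (0.221206, 2.301808, 1.225834, 2.739006)
  k3: at (s, t) = (0.271169, -0.731074), (ds/dtau, dt/dtau) = (0.226721, 2.304773); Gamma_sss = 0.810827, Gamma_sst = -0.967869, Gamma_stt = -0.053487, Gamma_tss = 3.846573, Gamma_tst = 0.722195, Gamma_ttt = -0.691373; k3 = (0.226721, 2.304773, 1.253945, 2.720081)
  k4: at (s, t) = (0.276975, -0.673380), (ds/dtau, dt/dtau) = (0.258772, 2.372302); Gamma_sss = 0.798276, Gamma_sst = -1.031035, Gamma_stt = -0.061207, Gamma_tss = 3.776994, Gamma_tst = 0.768059, Gamma_ttt = -0.710125; k4 = (0.258772, 2.372302, 1.556884, 2.800530)
  Y <- Y + (h/6)(k1 + 2k2 + 2k3 + k4): s = 0.2769, t = -0.6734, ds/dtau = 0.2588, dt/dtau = 2.3725

Answer: s = 0.2769, t = -0.6734, ds/dtau = 0.2588, dt/dtau = 2.3725


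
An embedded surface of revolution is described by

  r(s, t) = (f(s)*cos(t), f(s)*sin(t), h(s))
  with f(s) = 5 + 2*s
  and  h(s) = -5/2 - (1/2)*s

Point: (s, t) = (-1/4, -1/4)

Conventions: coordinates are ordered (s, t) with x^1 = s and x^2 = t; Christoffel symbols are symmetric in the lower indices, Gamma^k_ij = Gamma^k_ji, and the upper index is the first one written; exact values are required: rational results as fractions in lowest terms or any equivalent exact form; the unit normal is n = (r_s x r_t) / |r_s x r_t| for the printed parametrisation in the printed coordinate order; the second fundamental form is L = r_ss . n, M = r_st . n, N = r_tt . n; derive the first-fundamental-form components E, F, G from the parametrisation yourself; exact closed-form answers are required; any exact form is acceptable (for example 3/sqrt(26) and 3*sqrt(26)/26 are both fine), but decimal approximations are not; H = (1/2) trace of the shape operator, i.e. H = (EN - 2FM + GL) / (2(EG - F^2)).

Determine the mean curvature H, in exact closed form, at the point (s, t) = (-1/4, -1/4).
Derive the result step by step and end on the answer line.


f = 9/2, f' = 2, f'' = 0, h' = -1/2, h'' = 0
E = 17/4, F = 0, G = 81/4; answer radicand W^2 = 17/4
unnormalised second-form numerators: l = 0, m = 0, n = -9/4; L = l/sqrt(17/4), and similarly M = m/sqrt(W^2), N = n/sqrt(W^2)
H = (E*n - 2*F*m + G*l) / (2*(EG - F^2)*sqrt(W^2)); E*n - 2*F*m + G*l = -153/16, EG - F^2 = 1377/16, so H = (-1/18)/sqrt(17/4)

Answer: H = -sqrt(17)/153


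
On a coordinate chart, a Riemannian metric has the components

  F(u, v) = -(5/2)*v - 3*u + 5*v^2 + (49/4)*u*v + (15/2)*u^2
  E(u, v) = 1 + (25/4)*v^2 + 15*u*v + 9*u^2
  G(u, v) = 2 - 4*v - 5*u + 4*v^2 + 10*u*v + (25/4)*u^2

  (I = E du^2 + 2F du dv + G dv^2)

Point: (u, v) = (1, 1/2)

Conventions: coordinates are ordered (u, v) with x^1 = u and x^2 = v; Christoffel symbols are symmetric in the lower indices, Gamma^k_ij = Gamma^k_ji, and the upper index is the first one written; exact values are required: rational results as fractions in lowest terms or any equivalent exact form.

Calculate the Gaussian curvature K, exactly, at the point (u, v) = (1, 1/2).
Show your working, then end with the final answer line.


E = 305/16, F = 85/8, G = 29/4, EG - F^2 = 405/16 at the point
E_u = 51/2, E_v = 85/4, F_u = 145/8, F_v = 59/4, G_u = 25/2, G_v = 10
E_vv = 25/2, F_uv = 49/4, G_uu = 25/2
Using the Brioschi determinant formula for K from the metric derivatives:
M1 = [[-E_vv/2 + F_uv - G_uu/2, E_u/2, F_u - E_v/2], [F_v - G_u/2, E, F], [G_v/2, F, G]] = [[-1/4, 51/4, 15/2], [17/2, 305/16, 85/8], [5, 85/8, 29/4]]; det M1 = -9741/64
M2 = [[0, E_v/2, G_u/2], [E_v/2, E, F], [G_u/2, F, G]] = [[0, 85/8, 25/4], [85/8, 305/16, 85/8], [25/4, 85/8, 29/4]]; det M2 = -9725/64
det M1 - det M2 = -1/4; K = -1/4 / (405/16)^2 = -64/164025

Answer: K = -64/164025


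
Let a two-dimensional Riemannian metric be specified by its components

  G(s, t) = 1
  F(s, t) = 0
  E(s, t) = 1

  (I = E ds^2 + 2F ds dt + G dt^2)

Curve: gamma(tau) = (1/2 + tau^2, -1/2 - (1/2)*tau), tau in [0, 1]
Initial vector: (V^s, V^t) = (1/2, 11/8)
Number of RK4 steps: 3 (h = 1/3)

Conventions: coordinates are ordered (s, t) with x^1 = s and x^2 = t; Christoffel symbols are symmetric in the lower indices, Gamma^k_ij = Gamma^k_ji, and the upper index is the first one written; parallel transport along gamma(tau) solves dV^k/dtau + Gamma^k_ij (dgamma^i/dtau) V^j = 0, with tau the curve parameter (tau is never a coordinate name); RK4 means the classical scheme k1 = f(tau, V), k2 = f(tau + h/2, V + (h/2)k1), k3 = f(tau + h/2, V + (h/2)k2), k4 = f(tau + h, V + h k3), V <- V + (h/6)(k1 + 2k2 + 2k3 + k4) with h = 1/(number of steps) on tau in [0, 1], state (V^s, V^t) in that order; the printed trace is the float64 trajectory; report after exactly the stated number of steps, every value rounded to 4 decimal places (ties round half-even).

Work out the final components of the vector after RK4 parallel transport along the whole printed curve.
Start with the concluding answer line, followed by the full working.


Answer: V^s = 0.5000, V^t = 1.3750

gamma'(tau) = (2*tau, -1/2); f(tau, V)^k = -Gamma^k_ij(gamma(tau)) gamma'^i(tau) V^j; h = 1/3; intermediate values shown to 6 dp
curve data and Christoffel symbols at the stage parameters:
  tau = 0.000000: gamma = (0.500000, -0.500000), gamma' = (0.000000, -0.500000); Gamma_sss = 0.000000, Gamma_sst = 0.000000, Gamma_stt = 0.000000, Gamma_tss = 0.000000, Gamma_tst = 0.000000, Gamma_ttt = 0.000000
  tau = 0.166667: gamma = (0.527778, -0.583333), gamma' = (0.333333, -0.500000); Gamma_sss = 0.000000, Gamma_sst = 0.000000, Gamma_stt = 0.000000, Gamma_tss = 0.000000, Gamma_tst = 0.000000, Gamma_ttt = 0.000000
  tau = 0.333333: gamma = (0.611111, -0.666667), gamma' = (0.666667, -0.500000); Gamma_sss = 0.000000, Gamma_sst = 0.000000, Gamma_stt = 0.000000, Gamma_tss = 0.000000, Gamma_tst = 0.000000, Gamma_ttt = 0.000000
  tau = 0.500000: gamma = (0.750000, -0.750000), gamma' = (1.000000, -0.500000); Gamma_sss = 0.000000, Gamma_sst = 0.000000, Gamma_stt = 0.000000, Gamma_tss = 0.000000, Gamma_tst = 0.000000, Gamma_ttt = 0.000000
  tau = 0.666667: gamma = (0.944444, -0.833333), gamma' = (1.333333, -0.500000); Gamma_sss = 0.000000, Gamma_sst = 0.000000, Gamma_stt = 0.000000, Gamma_tss = 0.000000, Gamma_tst = 0.000000, Gamma_ttt = 0.000000
  tau = 0.833333: gamma = (1.194444, -0.916667), gamma' = (1.666667, -0.500000); Gamma_sss = 0.000000, Gamma_sst = 0.000000, Gamma_stt = 0.000000, Gamma_tss = 0.000000, Gamma_tst = 0.000000, Gamma_ttt = 0.000000
  tau = 1.000000: gamma = (1.500000, -1.000000), gamma' = (2.000000, -0.500000); Gamma_sss = 0.000000, Gamma_sst = 0.000000, Gamma_stt = 0.000000, Gamma_tss = 0.000000, Gamma_tst = 0.000000, Gamma_ttt = 0.000000
step 0: V^s = 0.5000, V^t = 1.3750
step 1: k1 = (0.000000, 0.000000), k2 = (0.000000, 0.000000), k3 = (0.000000, 0.000000), k4 = (0.000000, 0.000000); V <- V + (h/6)(k1 + 2k2 + 2k3 + k4): V^s = 0.5000, V^t = 1.3750
step 2: k1 = (0.000000, 0.000000), k2 = (0.000000, 0.000000), k3 = (0.000000, 0.000000), k4 = (0.000000, 0.000000); V <- V + (h/6)(k1 + 2k2 + 2k3 + k4): V^s = 0.5000, V^t = 1.3750
step 3: k1 = (0.000000, 0.000000), k2 = (0.000000, 0.000000), k3 = (0.000000, 0.000000), k4 = (0.000000, 0.000000); V <- V + (h/6)(k1 + 2k2 + 2k3 + k4): V^s = 0.5000, V^t = 1.3750
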